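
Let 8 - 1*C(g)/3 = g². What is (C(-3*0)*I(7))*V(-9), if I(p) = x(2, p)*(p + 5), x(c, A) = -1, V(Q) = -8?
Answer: 2304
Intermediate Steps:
C(g) = 24 - 3*g²
I(p) = -5 - p (I(p) = -(p + 5) = -(5 + p) = -5 - p)
(C(-3*0)*I(7))*V(-9) = ((24 - 3*(-3*0)²)*(-5 - 1*7))*(-8) = ((24 - 3*0²)*(-5 - 7))*(-8) = ((24 - 3*0)*(-12))*(-8) = ((24 + 0)*(-12))*(-8) = (24*(-12))*(-8) = -288*(-8) = 2304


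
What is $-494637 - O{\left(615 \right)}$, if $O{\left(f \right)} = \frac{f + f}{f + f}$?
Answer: $-494638$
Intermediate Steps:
$O{\left(f \right)} = 1$ ($O{\left(f \right)} = \frac{2 f}{2 f} = 2 f \frac{1}{2 f} = 1$)
$-494637 - O{\left(615 \right)} = -494637 - 1 = -494638$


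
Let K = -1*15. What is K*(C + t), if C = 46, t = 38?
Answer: -1260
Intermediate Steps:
K = -15
K*(C + t) = -15*(46 + 38) = -15*84 = -1260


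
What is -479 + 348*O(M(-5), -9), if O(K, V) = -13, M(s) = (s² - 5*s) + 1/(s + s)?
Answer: -5003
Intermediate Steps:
M(s) = s² + 1/(2*s) - 5*s (M(s) = (s² - 5*s) + 1/(2*s) = s² + 1/(2*s) - 5*s)
-479 + 348*O(M(-5), -9) = -479 + 348*(-13) = -479 - 4524 = -5003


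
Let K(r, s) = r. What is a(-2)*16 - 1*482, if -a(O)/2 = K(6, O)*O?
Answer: -98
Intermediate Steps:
a(O) = -12*O
a(-2)*16 - 1*482 = -12*(-2)*16 - 1*482 = 24*16 - 482 = 384 - 482 = -98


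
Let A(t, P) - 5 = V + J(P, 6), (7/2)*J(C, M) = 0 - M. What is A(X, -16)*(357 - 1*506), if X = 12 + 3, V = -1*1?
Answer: -2384/7 ≈ -340.57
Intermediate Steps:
J(C, M) = -2*M/7 (J(C, M) = 2*(0 - M)/7 = 2*(-M)/7 = -2*M/7)
V = -1
X = 15
A(t, P) = 16/7 (A(t, P) = 5 + (-1 - 2/7*6) = 5 + (-1 - 12/7) = 5 - 19/7 = 16/7)
A(X, -16)*(357 - 1*506) = 16*(357 - 1*506)/7 = 16*(357 - 506)/7 = (16/7)*(-149) = -2384/7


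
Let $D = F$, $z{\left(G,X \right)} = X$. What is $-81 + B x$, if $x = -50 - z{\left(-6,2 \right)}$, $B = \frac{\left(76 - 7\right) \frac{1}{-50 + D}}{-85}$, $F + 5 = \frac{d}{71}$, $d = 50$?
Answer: $- \frac{8932141}{109225} \approx -81.777$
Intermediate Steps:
$F = - \frac{305}{71}$ ($F = -5 + \frac{50}{71} = - \frac{305}{71} \approx -4.2958$)
$D = - \frac{305}{71} \approx -4.2958$
$B = \frac{1633}{109225}$ ($B = \frac{\left(76 - 7\right) \frac{1}{-50 - \frac{305}{71}}}{-85} = \frac{69}{- \frac{3855}{71}} \left(- \frac{1}{85}\right) = 69 \left(- \frac{71}{3855}\right) \left(- \frac{1}{85}\right) = \left(- \frac{1633}{1285}\right) \left(- \frac{1}{85}\right) = \frac{1633}{109225} \approx 0.014951$)
$x = -52$ ($x = -50 - 2 = -52$)
$-81 + B x = -81 + \frac{1633}{109225} \left(-52\right) = -81 - \frac{84916}{109225} = - \frac{8932141}{109225}$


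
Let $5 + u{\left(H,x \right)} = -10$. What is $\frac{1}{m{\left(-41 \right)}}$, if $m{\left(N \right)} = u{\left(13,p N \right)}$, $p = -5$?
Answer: $- \frac{1}{15} \approx -0.066667$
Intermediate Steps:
$u{\left(H,x \right)} = -15$ ($u{\left(H,x \right)} = -5 - 10 = -15$)
$m{\left(N \right)} = -15$
$\frac{1}{m{\left(-41 \right)}} = \frac{1}{-15} = - \frac{1}{15}$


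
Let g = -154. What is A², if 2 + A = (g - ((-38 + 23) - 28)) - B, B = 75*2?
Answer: 69169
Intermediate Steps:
B = 150
A = -263 (A = -2 + ((-154 - ((-38 + 23) - 28)) - 1*150) = -2 + ((-154 - (-15 - 28)) - 150) = -2 + ((-154 - 1*(-43)) - 150) = -2 + ((-154 + 43) - 150) = -2 + (-111 - 150) = -2 - 261 = -263)
A² = (-263)² = 69169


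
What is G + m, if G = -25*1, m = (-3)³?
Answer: -52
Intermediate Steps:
m = -27
G = -25
G + m = -25 - 27 = -52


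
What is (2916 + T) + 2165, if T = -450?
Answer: 4631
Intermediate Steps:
(2916 + T) + 2165 = (2916 - 450) + 2165 = 2466 + 2165 = 4631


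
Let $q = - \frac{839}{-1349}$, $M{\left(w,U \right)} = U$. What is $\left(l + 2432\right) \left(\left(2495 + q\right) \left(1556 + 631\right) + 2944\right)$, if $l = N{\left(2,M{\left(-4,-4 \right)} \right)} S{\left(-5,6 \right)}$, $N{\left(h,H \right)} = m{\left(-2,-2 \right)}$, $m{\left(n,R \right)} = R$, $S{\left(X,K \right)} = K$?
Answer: $\frac{17827444332280}{1349} \approx 1.3215 \cdot 10^{10}$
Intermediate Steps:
$q = \frac{839}{1349}$ ($q = \left(-839\right) \left(- \frac{1}{1349}\right) = \frac{839}{1349} \approx 0.62194$)
$N{\left(h,H \right)} = -2$
$l = -12$ ($l = \left(-2\right) 6 = -12$)
$\left(l + 2432\right) \left(\left(2495 + q\right) \left(1556 + 631\right) + 2944\right) = \left(-12 + 2432\right) \left(\left(2495 + \frac{839}{1349}\right) \left(1556 + 631\right) + 2944\right) = 2420 \left(\frac{3366594}{1349} \cdot 2187 + 2944\right) = 2420 \left(\frac{7362741078}{1349} + 2944\right) = 2420 \cdot \frac{7366712534}{1349} = \frac{17827444332280}{1349}$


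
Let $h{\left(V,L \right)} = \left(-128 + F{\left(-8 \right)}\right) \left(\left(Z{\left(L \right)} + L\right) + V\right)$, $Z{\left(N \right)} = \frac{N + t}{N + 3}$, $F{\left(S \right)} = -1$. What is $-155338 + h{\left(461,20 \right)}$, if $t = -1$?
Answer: $- \frac{5002352}{23} \approx -2.1749 \cdot 10^{5}$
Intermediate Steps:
$Z{\left(N \right)} = \frac{-1 + N}{3 + N}$ ($Z{\left(N \right)} = \frac{N - 1}{N + 3} = \frac{-1 + N}{3 + N}$)
$h{\left(V,L \right)} = - 129 L - 129 V - \frac{129 \left(-1 + L\right)}{3 + L}$ ($h{\left(V,L \right)} = \left(-128 - 1\right) \left(\left(\frac{-1 + L}{3 + L} + L\right) + V\right) = - 129 \left(\left(L + \frac{-1 + L}{3 + L}\right) + V\right) = - 129 \left(L + V + \frac{-1 + L}{3 + L}\right) = - 129 L - 129 V - \frac{129 \left(-1 + L\right)}{3 + L}$)
$-155338 + h{\left(461,20 \right)} = -155338 + \frac{129 \left(1 - 20 - \left(3 + 20\right) \left(20 + 461\right)\right)}{3 + 20} = -155338 + \frac{129 \left(1 - 20 - 23 \cdot 481\right)}{23} = -155338 + 129 \cdot \frac{1}{23} \left(1 - 20 - 11063\right) = -155338 + 129 \cdot \frac{1}{23} \left(-11082\right) = -155338 - \frac{1429578}{23} = - \frac{5002352}{23}$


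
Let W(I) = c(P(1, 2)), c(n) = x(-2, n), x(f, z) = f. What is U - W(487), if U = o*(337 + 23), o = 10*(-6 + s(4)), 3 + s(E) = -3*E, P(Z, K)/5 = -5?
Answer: -75598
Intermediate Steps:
P(Z, K) = -25 (P(Z, K) = 5*(-5) = -25)
s(E) = -3 - 3*E
o = -210 (o = 10*(-6 + (-3 - 3*4)) = 10*(-6 + (-3 - 12)) = 10*(-6 - 15) = 10*(-21) = -210)
c(n) = -2
W(I) = -2
U = -75600 (U = -210*(337 + 23) = -210*360 = -75600)
U - W(487) = -75600 - 1*(-2) = -75600 + 2 = -75598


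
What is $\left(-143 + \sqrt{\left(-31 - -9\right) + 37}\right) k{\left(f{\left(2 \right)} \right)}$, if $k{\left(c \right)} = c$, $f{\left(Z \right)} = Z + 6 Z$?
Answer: $-2002 + 14 \sqrt{15} \approx -1947.8$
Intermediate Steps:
$f{\left(Z \right)} = 7 Z$
$\left(-143 + \sqrt{\left(-31 - -9\right) + 37}\right) k{\left(f{\left(2 \right)} \right)} = \left(-143 + \sqrt{\left(-31 - -9\right) + 37}\right) 7 \cdot 2 = \left(-143 + \sqrt{\left(-31 + 9\right) + 37}\right) 14 = \left(-143 + \sqrt{-22 + 37}\right) 14 = \left(-143 + \sqrt{15}\right) 14 = -2002 + 14 \sqrt{15}$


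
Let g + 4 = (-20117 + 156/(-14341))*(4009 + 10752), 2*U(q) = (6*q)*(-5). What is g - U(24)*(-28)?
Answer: -4258664374977/14341 ≈ -2.9696e+8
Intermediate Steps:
U(q) = -15*q (U(q) = ((6*q)*(-5))/2 = (-30*q)/2 = -15*q)
g = -4258519817697/14341 (g = -4 + (-20117 + 156/(-14341))*(4009 + 10752) = -4 + (-20117 + 156*(-1/14341))*14761 = -4 + (-20117 - 156/14341)*14761 = -4 - 288498053/14341*14761 = -4 - 4258519760333/14341 = -4258519817697/14341 ≈ -2.9695e+8)
g - U(24)*(-28) = -4258519817697/14341 - (-15*24)*(-28) = -4258519817697/14341 - (-360)*(-28) = -4258519817697/14341 - 1*10080 = -4258519817697/14341 - 10080 = -4258664374977/14341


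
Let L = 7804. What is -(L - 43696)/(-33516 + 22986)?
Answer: -1994/585 ≈ -3.4085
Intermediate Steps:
-(L - 43696)/(-33516 + 22986) = -(7804 - 43696)/(-33516 + 22986) = -(-35892)/(-10530) = -(-35892)*(-1)/10530 = -1*1994/585 = -1994/585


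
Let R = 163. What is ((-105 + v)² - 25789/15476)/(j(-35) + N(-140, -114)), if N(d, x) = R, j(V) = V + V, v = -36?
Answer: 307652567/1439268 ≈ 213.76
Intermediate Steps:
j(V) = 2*V
N(d, x) = 163
((-105 + v)² - 25789/15476)/(j(-35) + N(-140, -114)) = ((-105 - 36)² - 25789/15476)/(2*(-35) + 163) = ((-141)² - 25789*1/15476)/(-70 + 163) = (19881 - 25789/15476)/93 = (307652567/15476)*(1/93) = 307652567/1439268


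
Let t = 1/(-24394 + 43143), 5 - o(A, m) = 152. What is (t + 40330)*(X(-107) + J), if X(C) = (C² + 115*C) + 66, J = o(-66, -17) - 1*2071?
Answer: -2274490690368/18749 ≈ -1.2131e+8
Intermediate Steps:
o(A, m) = -147 (o(A, m) = 5 - 1*152 = 5 - 152 = -147)
J = -2218 (J = -147 - 1*2071 = -147 - 2071 = -2218)
X(C) = 66 + C² + 115*C
t = 1/18749 ≈ 5.3336e-5
(t + 40330)*(X(-107) + J) = (1/18749 + 40330)*((66 + (-107)² + 115*(-107)) - 2218) = 756147171*((66 + 11449 - 12305) - 2218)/18749 = 756147171*(-790 - 2218)/18749 = (756147171/18749)*(-3008) = -2274490690368/18749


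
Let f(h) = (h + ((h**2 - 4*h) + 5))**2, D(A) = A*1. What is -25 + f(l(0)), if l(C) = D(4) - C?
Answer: 56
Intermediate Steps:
D(A) = A
l(C) = 4 - C
f(h) = (5 + h**2 - 3*h)**2 (f(h) = (h + (5 + h**2 - 4*h))**2 = (5 + h**2 - 3*h)**2)
-25 + f(l(0)) = -25 + (5 + (4 - 1*0)**2 - 3*(4 - 1*0))**2 = -25 + (5 + (4 + 0)**2 - 3*(4 + 0))**2 = -25 + (5 + 4**2 - 3*4)**2 = -25 + (5 + 16 - 12)**2 = -25 + 9**2 = -25 + 81 = 56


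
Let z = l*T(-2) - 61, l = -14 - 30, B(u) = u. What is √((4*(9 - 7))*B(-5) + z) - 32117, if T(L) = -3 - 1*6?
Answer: -32117 + √295 ≈ -32100.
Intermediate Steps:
T(L) = -9 (T(L) = -3 - 6 = -9)
l = -44
z = 335 (z = -44*(-9) - 61 = 396 - 61 = 335)
√((4*(9 - 7))*B(-5) + z) - 32117 = √((4*(9 - 7))*(-5) + 335) - 32117 = √((4*2)*(-5) + 335) - 32117 = √(8*(-5) + 335) - 32117 = √(-40 + 335) - 32117 = √295 - 32117 = -32117 + √295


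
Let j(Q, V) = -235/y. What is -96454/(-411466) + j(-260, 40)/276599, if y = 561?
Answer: 680312143418/2902182645417 ≈ 0.23441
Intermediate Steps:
j(Q, V) = -235/561
-96454/(-411466) + j(-260, 40)/276599 = -96454/(-411466) - 235/561/276599 = -96454*(-1/411466) - 235/561*1/276599 = 48227/205733 - 235/155172039 = 680312143418/2902182645417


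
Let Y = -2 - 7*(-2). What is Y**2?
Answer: 144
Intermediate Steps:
Y = 12 (Y = -2 + 14 = 12)
Y**2 = 12**2 = 144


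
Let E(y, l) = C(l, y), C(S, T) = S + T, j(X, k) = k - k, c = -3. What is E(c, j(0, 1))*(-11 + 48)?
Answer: -111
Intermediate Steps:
j(X, k) = 0
E(y, l) = l + y
E(c, j(0, 1))*(-11 + 48) = (0 - 3)*(-11 + 48) = -3*37 = -111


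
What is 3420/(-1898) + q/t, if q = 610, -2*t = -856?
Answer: -76495/203086 ≈ -0.37666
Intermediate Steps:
t = 428 (t = -½*(-856) = 428)
3420/(-1898) + q/t = 3420/(-1898) + 610/428 = 3420*(-1/1898) + 610*(1/428) = -1710/949 + 305/214 = -76495/203086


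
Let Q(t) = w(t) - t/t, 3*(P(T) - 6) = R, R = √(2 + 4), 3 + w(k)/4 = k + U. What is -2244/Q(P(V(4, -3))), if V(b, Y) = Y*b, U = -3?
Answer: -6732/29 - 8976*√6/29 ≈ -990.30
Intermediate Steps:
w(k) = -24 + 4*k (w(k) = -12 + 4*(k - 3) = -12 + 4*(-3 + k) = -12 + (-12 + 4*k) = -24 + 4*k)
R = √6 ≈ 2.4495
P(T) = 6 + √6/3
Q(t) = -25 + 4*t (Q(t) = (-24 + 4*t) - t/t = (-24 + 4*t) - 1*1 = (-24 + 4*t) - 1 = -25 + 4*t)
-2244/Q(P(V(4, -3))) = -2244/(-25 + 4*(6 + √6/3)) = -2244/(-25 + (24 + 4*√6/3)) = -2244/(-1 + 4*√6/3)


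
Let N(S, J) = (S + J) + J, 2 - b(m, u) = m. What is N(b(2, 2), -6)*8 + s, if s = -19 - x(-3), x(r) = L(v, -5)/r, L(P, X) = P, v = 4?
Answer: -341/3 ≈ -113.67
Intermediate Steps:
b(m, u) = 2 - m
N(S, J) = S + 2*J (N(S, J) = (J + S) + J = S + 2*J)
x(r) = 4/r
s = -53/3 (s = -19 - 4/(-3) = -19 - 4*(-1)/3 = -19 - 1*(-4/3) = -19 + 4/3 = -53/3 ≈ -17.667)
N(b(2, 2), -6)*8 + s = ((2 - 1*2) + 2*(-6))*8 - 53/3 = ((2 - 2) - 12)*8 - 53/3 = (0 - 12)*8 - 53/3 = -12*8 - 53/3 = -96 - 53/3 = -341/3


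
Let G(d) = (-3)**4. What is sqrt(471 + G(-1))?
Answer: 2*sqrt(138) ≈ 23.495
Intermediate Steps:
G(d) = 81
sqrt(471 + G(-1)) = sqrt(471 + 81) = sqrt(552) = 2*sqrt(138)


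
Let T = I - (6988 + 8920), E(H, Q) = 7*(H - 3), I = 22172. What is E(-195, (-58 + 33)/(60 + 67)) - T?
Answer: -7650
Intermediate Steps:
E(H, Q) = -21 + 7*H (E(H, Q) = 7*(-3 + H) = -21 + 7*H)
T = 6264 (T = 22172 - (6988 + 8920) = 22172 - 1*15908 = 22172 - 15908 = 6264)
E(-195, (-58 + 33)/(60 + 67)) - T = (-21 + 7*(-195)) - 1*6264 = (-21 - 1365) - 6264 = -1386 - 6264 = -7650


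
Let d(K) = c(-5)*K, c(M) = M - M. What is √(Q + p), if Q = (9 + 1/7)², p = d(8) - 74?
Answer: √470/7 ≈ 3.0971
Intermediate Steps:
c(M) = 0
d(K) = 0 (d(K) = 0*K = 0)
p = -74 (p = 0 - 74 = -74)
Q = 4096/49 (Q = (9 + ⅐)² = (64/7)² = 4096/49 ≈ 83.592)
√(Q + p) = √(4096/49 - 74) = √(470/49) = √470/7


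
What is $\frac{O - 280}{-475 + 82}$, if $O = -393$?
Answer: $\frac{673}{393} \approx 1.7125$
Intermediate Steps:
$\frac{O - 280}{-475 + 82} = \frac{-393 - 280}{-475 + 82} = - \frac{673}{-393} = \left(-673\right) \left(- \frac{1}{393}\right) = \frac{673}{393}$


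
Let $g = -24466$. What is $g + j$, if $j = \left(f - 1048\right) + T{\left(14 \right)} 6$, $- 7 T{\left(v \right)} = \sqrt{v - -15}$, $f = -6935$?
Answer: $-32449 - \frac{6 \sqrt{29}}{7} \approx -32454.0$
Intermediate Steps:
$T{\left(v \right)} = - \frac{\sqrt{15 + v}}{7}$ ($T{\left(v \right)} = - \frac{\sqrt{v - -15}}{7} = - \frac{\sqrt{v + 15}}{7} = - \frac{\sqrt{15 + v}}{7}$)
$j = -7983 - \frac{6 \sqrt{29}}{7}$ ($j = \left(-6935 - 1048\right) + - \frac{\sqrt{15 + 14}}{7} \cdot 6 = -7983 + - \frac{\sqrt{29}}{7} \cdot 6 = -7983 - \frac{6 \sqrt{29}}{7} \approx -7987.6$)
$g + j = -24466 - \left(7983 + \frac{6 \sqrt{29}}{7}\right) = -32449 - \frac{6 \sqrt{29}}{7}$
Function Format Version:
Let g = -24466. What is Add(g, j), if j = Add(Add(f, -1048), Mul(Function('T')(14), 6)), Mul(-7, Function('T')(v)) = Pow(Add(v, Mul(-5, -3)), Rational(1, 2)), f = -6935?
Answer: Add(-32449, Mul(Rational(-6, 7), Pow(29, Rational(1, 2)))) ≈ -32454.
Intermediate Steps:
Function('T')(v) = Mul(Rational(-1, 7), Pow(Add(15, v), Rational(1, 2))) (Function('T')(v) = Mul(Rational(-1, 7), Pow(Add(v, Mul(-5, -3)), Rational(1, 2))) = Mul(Rational(-1, 7), Pow(Add(v, 15), Rational(1, 2))) = Mul(Rational(-1, 7), Pow(Add(15, v), Rational(1, 2))))
j = Add(-7983, Mul(Rational(-6, 7), Pow(29, Rational(1, 2)))) (j = Add(Add(-6935, -1048), Mul(Mul(Rational(-1, 7), Pow(Add(15, 14), Rational(1, 2))), 6)) = Add(-7983, Mul(Mul(Rational(-1, 7), Pow(29, Rational(1, 2))), 6)) = Add(-7983, Mul(Rational(-6, 7), Pow(29, Rational(1, 2)))) ≈ -7987.6)
Add(g, j) = Add(-24466, Add(-7983, Mul(Rational(-6, 7), Pow(29, Rational(1, 2))))) = Add(-32449, Mul(Rational(-6, 7), Pow(29, Rational(1, 2))))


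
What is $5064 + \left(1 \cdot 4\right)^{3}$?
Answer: $5128$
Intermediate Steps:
$5064 + \left(1 \cdot 4\right)^{3} = 5064 + 4^{3} = 5064 + 64 = 5128$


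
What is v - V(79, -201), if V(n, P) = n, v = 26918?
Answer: 26839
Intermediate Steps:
v - V(79, -201) = 26918 - 1*79 = 26918 - 79 = 26839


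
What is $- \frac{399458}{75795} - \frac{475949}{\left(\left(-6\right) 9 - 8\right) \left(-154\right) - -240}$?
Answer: $- \frac{39984449359}{741881460} \approx -53.896$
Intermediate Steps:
$- \frac{399458}{75795} - \frac{475949}{\left(\left(-6\right) 9 - 8\right) \left(-154\right) - -240} = \left(-399458\right) \frac{1}{75795} - \frac{475949}{\left(-54 - 8\right) \left(-154\right) + 240} = - \frac{399458}{75795} - \frac{475949}{\left(-62\right) \left(-154\right) + 240} = - \frac{399458}{75795} - \frac{475949}{9548 + 240} = - \frac{399458}{75795} - \frac{475949}{9788} = - \frac{39984449359}{741881460}$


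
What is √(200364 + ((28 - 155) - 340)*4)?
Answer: 4*√12406 ≈ 445.53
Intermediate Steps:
√(200364 + ((28 - 155) - 340)*4) = √(200364 + (-127 - 340)*4) = √(200364 - 467*4) = √(200364 - 1868) = √198496 = 4*√12406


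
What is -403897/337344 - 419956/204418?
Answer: -112116726905/34479592896 ≈ -3.2517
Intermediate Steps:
-403897/337344 - 419956/204418 = -403897*1/337344 - 419956*1/204418 = -403897/337344 - 209978/102209 = -112116726905/34479592896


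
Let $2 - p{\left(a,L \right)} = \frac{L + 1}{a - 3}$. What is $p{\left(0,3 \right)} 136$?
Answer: $\frac{1360}{3} \approx 453.33$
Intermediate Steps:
$p{\left(a,L \right)} = 2 - \frac{1 + L}{-3 + a}$ ($p{\left(a,L \right)} = 2 - \frac{L + 1}{a - 3} = 2 - \frac{1 + L}{-3 + a}$)
$p{\left(0,3 \right)} 136 = \frac{-7 - 3 + 2 \cdot 0}{-3 + 0} \cdot 136 = \frac{-7 - 3 + 0}{-3} \cdot 136 = \left(- \frac{1}{3}\right) \left(-10\right) 136 = \frac{10}{3} \cdot 136 = \frac{1360}{3}$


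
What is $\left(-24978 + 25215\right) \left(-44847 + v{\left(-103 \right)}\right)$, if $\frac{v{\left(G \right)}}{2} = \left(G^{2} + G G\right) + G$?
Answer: $-620229$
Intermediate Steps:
$v{\left(G \right)} = 2 G + 4 G^{2}$ ($v{\left(G \right)} = 2 \left(\left(G^{2} + G G\right) + G\right) = 2 \left(\left(G^{2} + G^{2}\right) + G\right) = 2 \left(2 G^{2} + G\right) = 2 \left(G + 2 G^{2}\right) = 2 G + 4 G^{2}$)
$\left(-24978 + 25215\right) \left(-44847 + v{\left(-103 \right)}\right) = \left(-24978 + 25215\right) \left(-44847 + 2 \left(-103\right) \left(1 + 2 \left(-103\right)\right)\right) = 237 \left(-44847 + 2 \left(-103\right) \left(1 - 206\right)\right) = 237 \left(-44847 + 2 \left(-103\right) \left(-205\right)\right) = 237 \left(-44847 + 42230\right) = 237 \left(-2617\right) = -620229$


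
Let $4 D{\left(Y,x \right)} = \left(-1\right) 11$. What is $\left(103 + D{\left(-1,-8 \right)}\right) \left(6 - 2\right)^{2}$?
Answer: $1604$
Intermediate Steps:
$D{\left(Y,x \right)} = - \frac{11}{4}$ ($D{\left(Y,x \right)} = \frac{\left(-1\right) 11}{4} = \frac{1}{4} \left(-11\right) = - \frac{11}{4}$)
$\left(103 + D{\left(-1,-8 \right)}\right) \left(6 - 2\right)^{2} = \left(103 - \frac{11}{4}\right) \left(6 - 2\right)^{2} = \frac{401 \cdot 4^{2}}{4} = \frac{401}{4} \cdot 16 = 1604$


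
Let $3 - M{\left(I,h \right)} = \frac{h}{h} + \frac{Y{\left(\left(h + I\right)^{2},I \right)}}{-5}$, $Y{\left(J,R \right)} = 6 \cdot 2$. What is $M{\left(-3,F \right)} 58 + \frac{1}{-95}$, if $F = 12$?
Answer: $\frac{24243}{95} \approx 255.19$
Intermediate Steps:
$Y{\left(J,R \right)} = 12$
$M{\left(I,h \right)} = \frac{22}{5}$ ($M{\left(I,h \right)} = 3 - \left(\frac{h}{h} + \frac{12}{-5}\right) = 3 - \left(1 + 12 \left(- \frac{1}{5}\right)\right) = 3 - \left(1 - \frac{12}{5}\right) = 3 - - \frac{7}{5} = 3 + \frac{7}{5} = \frac{22}{5}$)
$M{\left(-3,F \right)} 58 + \frac{1}{-95} = \frac{22}{5} \cdot 58 + \frac{1}{-95} = \frac{1276}{5} - \frac{1}{95} = \frac{24243}{95}$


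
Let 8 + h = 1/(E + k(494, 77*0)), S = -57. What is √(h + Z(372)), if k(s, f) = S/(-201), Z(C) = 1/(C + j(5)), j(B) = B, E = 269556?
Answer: I*√370746441030164463602/6808722167 ≈ 2.828*I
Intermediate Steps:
Z(C) = 1/(5 + C) (Z(C) = 1/(C + 5) = 1/(5 + C))
k(s, f) = 19/67 (k(s, f) = -57/(-201) = -57*(-1/201) = 19/67)
h = -144482101/18060271 (h = -8 + 1/(269556 + 19/67) = -8 + 1/(18060271/67) = -8 + 67/18060271 = -144482101/18060271 ≈ -8.0000)
√(h + Z(372)) = √(-144482101/18060271 + 1/(5 + 372)) = √(-144482101/18060271 + 1/377) = √(-54451691806/6808722167) = I*√370746441030164463602/6808722167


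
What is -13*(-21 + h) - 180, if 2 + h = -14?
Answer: 301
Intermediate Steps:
h = -16 (h = -2 - 14 = -16)
-13*(-21 + h) - 180 = -13*(-21 - 16) - 180 = -13*(-37) - 180 = 481 - 180 = 301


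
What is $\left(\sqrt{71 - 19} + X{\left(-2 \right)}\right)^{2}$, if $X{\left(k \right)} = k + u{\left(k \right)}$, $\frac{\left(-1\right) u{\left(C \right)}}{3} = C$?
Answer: $68 + 16 \sqrt{13} \approx 125.69$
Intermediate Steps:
$u{\left(C \right)} = - 3 C$
$X{\left(k \right)} = - 2 k$ ($X{\left(k \right)} = k - 3 k = - 2 k$)
$\left(\sqrt{71 - 19} + X{\left(-2 \right)}\right)^{2} = \left(\sqrt{71 - 19} - -4\right)^{2} = \left(\sqrt{52} + 4\right)^{2} = \left(2 \sqrt{13} + 4\right)^{2} = \left(4 + 2 \sqrt{13}\right)^{2}$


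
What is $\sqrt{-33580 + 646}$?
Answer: $i \sqrt{32934} \approx 181.48 i$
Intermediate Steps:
$\sqrt{-33580 + 646} = \sqrt{-32934} = i \sqrt{32934}$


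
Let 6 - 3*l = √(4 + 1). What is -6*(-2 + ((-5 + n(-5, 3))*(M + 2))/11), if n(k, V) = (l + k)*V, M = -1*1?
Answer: 216/11 + 6*√5/11 ≈ 20.856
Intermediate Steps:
M = -1
l = 2 - √5/3 (l = 2 - √(4 + 1)/3 = 2 - √5/3 ≈ 1.2546)
n(k, V) = V*(2 + k - √5/3) (n(k, V) = ((2 - √5/3) + k)*V = (2 + k - √5/3)*V = V*(2 + k - √5/3))
-6*(-2 + ((-5 + n(-5, 3))*(M + 2))/11) = -6*(-2 + ((-5 + (⅓)*3*(6 - √5 + 3*(-5)))*(-1 + 2))/11) = -6*(-2 + ((-5 + (⅓)*3*(6 - √5 - 15))*1)*(1/11)) = -6*(-2 + ((-5 + (⅓)*3*(-9 - √5))*1)*(1/11)) = -6*(-2 + ((-5 + (-9 - √5))*1)*(1/11)) = -6*(-2 + ((-14 - √5)*1)*(1/11)) = -6*(-2 + (-14 - √5)*(1/11)) = -6*(-2 + (-14/11 - √5/11)) = -6*(-36/11 - √5/11) = 216/11 + 6*√5/11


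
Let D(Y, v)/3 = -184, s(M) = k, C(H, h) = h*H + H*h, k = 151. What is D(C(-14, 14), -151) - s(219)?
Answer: -703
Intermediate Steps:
C(H, h) = 2*H*h (C(H, h) = H*h + H*h = 2*H*h)
s(M) = 151
D(Y, v) = -552 (D(Y, v) = 3*(-184) = -552)
D(C(-14, 14), -151) - s(219) = -552 - 1*151 = -552 - 151 = -703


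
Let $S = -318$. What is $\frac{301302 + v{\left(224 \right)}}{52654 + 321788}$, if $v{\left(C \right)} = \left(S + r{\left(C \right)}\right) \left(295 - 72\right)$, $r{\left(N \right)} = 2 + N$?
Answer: $\frac{140393}{187221} \approx 0.74988$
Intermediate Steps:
$v{\left(C \right)} = -70468 + 223 C$ ($v{\left(C \right)} = \left(-318 + \left(2 + C\right)\right) \left(295 - 72\right) = \left(-316 + C\right) 223 = -70468 + 223 C$)
$\frac{301302 + v{\left(224 \right)}}{52654 + 321788} = \frac{301302 + \left(-70468 + 223 \cdot 224\right)}{52654 + 321788} = \frac{301302 + \left(-70468 + 49952\right)}{374442} = \left(301302 - 20516\right) \frac{1}{374442} = 280786 \cdot \frac{1}{374442} = \frac{140393}{187221}$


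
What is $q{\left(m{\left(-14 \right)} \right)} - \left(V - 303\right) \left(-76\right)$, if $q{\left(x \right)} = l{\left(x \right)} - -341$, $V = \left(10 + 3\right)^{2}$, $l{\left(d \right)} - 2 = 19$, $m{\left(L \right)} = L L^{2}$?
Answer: $-9822$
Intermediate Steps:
$m{\left(L \right)} = L^{3}$
$l{\left(d \right)} = 21$ ($l{\left(d \right)} = 2 + 19 = 21$)
$V = 169$ ($V = 13^{2} = 169$)
$q{\left(x \right)} = 362$ ($q{\left(x \right)} = 21 - -341 = 21 + 341 = 362$)
$q{\left(m{\left(-14 \right)} \right)} - \left(V - 303\right) \left(-76\right) = 362 - \left(169 - 303\right) \left(-76\right) = 362 - \left(-134\right) \left(-76\right) = 362 - 10184 = -9822$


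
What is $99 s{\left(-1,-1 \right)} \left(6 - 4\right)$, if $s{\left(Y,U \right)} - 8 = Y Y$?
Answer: $1782$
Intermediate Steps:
$s{\left(Y,U \right)} = 8 + Y^{2}$ ($s{\left(Y,U \right)} = 8 + Y Y = 8 + Y^{2}$)
$99 s{\left(-1,-1 \right)} \left(6 - 4\right) = 99 \left(8 + \left(-1\right)^{2}\right) \left(6 - 4\right) = 99 \left(8 + 1\right) 2 = 99 \cdot 9 \cdot 2 = 99 \cdot 18 = 1782$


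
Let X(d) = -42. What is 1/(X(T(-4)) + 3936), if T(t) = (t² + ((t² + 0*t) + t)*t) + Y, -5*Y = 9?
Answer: 1/3894 ≈ 0.00025681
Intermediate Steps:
Y = -9/5 (Y = -⅕*9 = -9/5 ≈ -1.8000)
T(t) = -9/5 + t² + t*(t + t²) (T(t) = (t² + ((t² + 0*t) + t)*t) - 9/5 = (t² + ((t² + 0) + t)*t) - 9/5 = (t² + (t² + t)*t) - 9/5 = (t² + (t + t²)*t) - 9/5 = (t² + t*(t + t²)) - 9/5 = -9/5 + t² + t*(t + t²))
1/(X(T(-4)) + 3936) = 1/(-42 + 3936) = 1/3894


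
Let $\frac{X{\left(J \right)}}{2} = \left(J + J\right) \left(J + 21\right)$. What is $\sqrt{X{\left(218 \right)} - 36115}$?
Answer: $\sqrt{172293} \approx 415.08$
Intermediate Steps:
$X{\left(J \right)} = 4 J \left(21 + J\right)$ ($X{\left(J \right)} = 2 \left(J + J\right) \left(J + 21\right) = 2 \cdot 2 J \left(21 + J\right) = 4 J \left(21 + J\right)$)
$\sqrt{X{\left(218 \right)} - 36115} = \sqrt{4 \cdot 218 \left(21 + 218\right) - 36115} = \sqrt{4 \cdot 218 \cdot 239 - 36115} = \sqrt{208408 - 36115} = \sqrt{172293}$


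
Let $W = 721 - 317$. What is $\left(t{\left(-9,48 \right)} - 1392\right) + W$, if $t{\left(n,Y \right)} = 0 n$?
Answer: $-988$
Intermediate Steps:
$t{\left(n,Y \right)} = 0$
$W = 404$ ($W = 721 - 317 = 404$)
$\left(t{\left(-9,48 \right)} - 1392\right) + W = \left(0 - 1392\right) + 404 = -1392 + 404 = -988$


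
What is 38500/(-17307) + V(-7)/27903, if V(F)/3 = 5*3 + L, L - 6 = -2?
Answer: -357759667/160972407 ≈ -2.2225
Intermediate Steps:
L = 4 (L = 6 - 2 = 4)
V(F) = 57 (V(F) = 3*(5*3 + 4) = 3*(15 + 4) = 3*19 = 57)
38500/(-17307) + V(-7)/27903 = 38500/(-17307) + 57/27903 = 38500*(-1/17307) + 57*(1/27903) = -38500/17307 + 19/9301 = -357759667/160972407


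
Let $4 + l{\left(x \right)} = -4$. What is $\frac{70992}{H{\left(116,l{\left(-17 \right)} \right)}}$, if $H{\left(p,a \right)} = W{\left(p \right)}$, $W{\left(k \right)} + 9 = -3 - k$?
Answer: $- \frac{4437}{8} \approx -554.63$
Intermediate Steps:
$W{\left(k \right)} = -12 - k$ ($W{\left(k \right)} = -9 - \left(3 + k\right) = -12 - k$)
$l{\left(x \right)} = -8$ ($l{\left(x \right)} = -4 - 4 = -8$)
$H{\left(p,a \right)} = -12 - p$
$\frac{70992}{H{\left(116,l{\left(-17 \right)} \right)}} = \frac{70992}{-12 - 116} = \frac{70992}{-128} = 70992 \left(- \frac{1}{128}\right) = - \frac{4437}{8}$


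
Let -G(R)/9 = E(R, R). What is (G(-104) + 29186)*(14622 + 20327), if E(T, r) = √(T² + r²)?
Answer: 1020021514 - 32712264*√2 ≈ 9.7376e+8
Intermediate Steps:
G(R) = -9*√2*√(R²) (G(R) = -9*√(R² + R²) = -9*√2*√(R²))
(G(-104) + 29186)*(14622 + 20327) = (-9*√2*√((-104)²) + 29186)*(14622 + 20327) = (-9*√2*√10816 + 29186)*34949 = (-9*√2*104 + 29186)*34949 = (-936*√2 + 29186)*34949 = (29186 - 936*√2)*34949 = 1020021514 - 32712264*√2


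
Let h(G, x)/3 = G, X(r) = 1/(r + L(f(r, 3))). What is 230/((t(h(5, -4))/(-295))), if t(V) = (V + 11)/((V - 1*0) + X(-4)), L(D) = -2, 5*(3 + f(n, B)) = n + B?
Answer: -3019325/78 ≈ -38709.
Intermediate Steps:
f(n, B) = -3 + B/5 + n/5 (f(n, B) = -3 + (n + B)/5 = -3 + (B + n)/5 = -3 + (B/5 + n/5) = -3 + B/5 + n/5)
X(r) = 1/(-2 + r) (X(r) = 1/(r - 2) = 1/(-2 + r))
h(G, x) = 3*G
t(V) = (11 + V)/(-⅙ + V) (t(V) = (V + 11)/((V - 1*0) + 1/(-2 - 4)) = (11 + V)/((V + 0) + 1/(-6)) = (11 + V)/(V - ⅙) = (11 + V)/(-⅙ + V))
230/((t(h(5, -4))/(-295))) = 230/(((6*(11 + 3*5)/(-1 + 6*(3*5)))/(-295))) = 230/(((6*(11 + 15)/(-1 + 6*15))*(-1/295))) = 230/(((6*26/(-1 + 90))*(-1/295))) = 230/(((6*26/89)*(-1/295))) = 230/(((6*(1/89)*26)*(-1/295))) = 230/(((156/89)*(-1/295))) = 230/(-156/26255) = 230*(-26255/156) = -3019325/78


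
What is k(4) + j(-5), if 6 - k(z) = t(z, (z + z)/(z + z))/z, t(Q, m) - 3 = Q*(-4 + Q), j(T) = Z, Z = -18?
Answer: -51/4 ≈ -12.750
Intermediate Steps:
j(T) = -18
t(Q, m) = 3 + Q*(-4 + Q)
k(z) = 6 - (3 + z² - 4*z)/z
k(4) + j(-5) = (10 - 1*4 - 3/4) - 18 = (10 - 4 - 3*¼) - 18 = (10 - 4 - ¾) - 18 = 21/4 - 18 = -51/4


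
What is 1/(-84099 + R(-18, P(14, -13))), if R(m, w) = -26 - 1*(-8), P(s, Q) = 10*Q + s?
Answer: -1/84117 ≈ -1.1888e-5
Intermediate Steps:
P(s, Q) = s + 10*Q
R(m, w) = -18 (R(m, w) = -26 + 8 = -18)
1/(-84099 + R(-18, P(14, -13))) = 1/(-84099 - 18) = 1/(-84117) = -1/84117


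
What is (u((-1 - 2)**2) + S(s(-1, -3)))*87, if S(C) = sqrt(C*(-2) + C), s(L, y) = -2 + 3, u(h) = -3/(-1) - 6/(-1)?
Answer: 783 + 87*I ≈ 783.0 + 87.0*I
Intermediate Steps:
u(h) = 9 (u(h) = -3*(-1) - 6*(-1) = 3 + 6 = 9)
s(L, y) = 1
S(C) = sqrt(-C) (S(C) = sqrt(-2*C + C) = sqrt(-C))
(u((-1 - 2)**2) + S(s(-1, -3)))*87 = (9 + sqrt(-1*1))*87 = (9 + sqrt(-1))*87 = (9 + I)*87 = 783 + 87*I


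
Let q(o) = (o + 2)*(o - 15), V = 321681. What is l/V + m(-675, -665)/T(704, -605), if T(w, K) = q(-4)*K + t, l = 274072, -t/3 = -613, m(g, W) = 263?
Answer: 5712294769/6803874831 ≈ 0.83957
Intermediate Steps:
t = 1839 (t = -3*(-613) = 1839)
q(o) = (-15 + o)*(2 + o) (q(o) = (2 + o)*(-15 + o) = (-15 + o)*(2 + o))
T(w, K) = 1839 + 38*K (T(w, K) = (-30 + (-4)² - 13*(-4))*K + 1839 = (-30 + 16 + 52)*K + 1839 = 38*K + 1839 = 1839 + 38*K)
l/V + m(-675, -665)/T(704, -605) = 274072/321681 + 263/(1839 + 38*(-605)) = 274072*(1/321681) + 263/(1839 - 22990) = 274072/321681 + 263/(-21151) = 274072/321681 + 263*(-1/21151) = 274072/321681 - 263/21151 = 5712294769/6803874831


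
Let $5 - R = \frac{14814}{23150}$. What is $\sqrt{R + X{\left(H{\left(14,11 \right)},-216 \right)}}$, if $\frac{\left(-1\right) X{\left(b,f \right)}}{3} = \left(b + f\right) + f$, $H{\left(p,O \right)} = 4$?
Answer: $\frac{16 \sqrt{26971139}}{2315} \approx 35.894$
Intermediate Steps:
$X{\left(b,f \right)} = - 6 f - 3 b$ ($X{\left(b,f \right)} = - 3 \left(\left(b + f\right) + f\right) = - 3 \left(b + 2 f\right) = - 6 f - 3 b$)
$R = \frac{50468}{11575}$ ($R = 5 - \frac{14814}{23150} = 5 - 14814 \cdot \frac{1}{23150} = 5 - \frac{7407}{11575} = \frac{50468}{11575} \approx 4.3601$)
$\sqrt{R + X{\left(H{\left(14,11 \right)},-216 \right)}} = \sqrt{\frac{50468}{11575} - -1284} = \sqrt{\frac{50468}{11575} + \left(1296 - 12\right)} = \sqrt{\frac{50468}{11575} + 1284} = \sqrt{\frac{14912768}{11575}} = \frac{16 \sqrt{26971139}}{2315}$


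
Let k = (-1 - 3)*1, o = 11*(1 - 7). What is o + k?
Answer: -70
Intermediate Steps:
o = -66 (o = 11*(-6) = -66)
k = -4 (k = -4*1 = -4)
o + k = -66 - 4 = -70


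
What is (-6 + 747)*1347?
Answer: 998127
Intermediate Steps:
(-6 + 747)*1347 = 741*1347 = 998127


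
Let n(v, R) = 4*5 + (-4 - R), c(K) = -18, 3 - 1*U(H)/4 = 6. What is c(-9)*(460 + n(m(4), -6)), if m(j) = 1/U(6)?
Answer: -8676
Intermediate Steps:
U(H) = -12 (U(H) = 12 - 4*6 = 12 - 24 = -12)
m(j) = -1/12 (m(j) = 1/(-12) = -1/12)
n(v, R) = 16 - R (n(v, R) = 20 + (-4 - R) = 16 - R)
c(-9)*(460 + n(m(4), -6)) = -18*(460 + (16 - 1*(-6))) = -18*(460 + (16 + 6)) = -18*(460 + 22) = -18*482 = -8676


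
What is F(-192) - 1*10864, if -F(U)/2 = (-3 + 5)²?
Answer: -10872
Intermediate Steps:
F(U) = -8 (F(U) = -2*(-3 + 5)² = -2*2² = -2*4 = -8)
F(-192) - 1*10864 = -8 - 1*10864 = -8 - 10864 = -10872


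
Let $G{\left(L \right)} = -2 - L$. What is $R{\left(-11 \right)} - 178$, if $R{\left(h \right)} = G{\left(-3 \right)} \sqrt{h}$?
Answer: $-178 + i \sqrt{11} \approx -178.0 + 3.3166 i$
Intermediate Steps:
$R{\left(h \right)} = \sqrt{h}$ ($R{\left(h \right)} = \left(-2 - -3\right) \sqrt{h} = \left(-2 + 3\right) \sqrt{h} = 1 \sqrt{h} = \sqrt{h}$)
$R{\left(-11 \right)} - 178 = \sqrt{-11} - 178 = i \sqrt{11} - 178 = -178 + i \sqrt{11}$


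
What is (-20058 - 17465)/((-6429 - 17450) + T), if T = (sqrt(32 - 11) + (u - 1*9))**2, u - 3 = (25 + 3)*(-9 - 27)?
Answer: -18842887387/504304224890 - 19024161*sqrt(21)/252152112445 ≈ -0.037710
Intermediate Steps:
u = -1005 (u = 3 + (25 + 3)*(-9 - 27) = 3 + 28*(-36) = 3 - 1008 = -1005)
T = (-1014 + sqrt(21))**2 (T = (sqrt(32 - 11) + (-1005 - 1*9))**2 = (sqrt(21) + (-1005 - 9))**2 = (sqrt(21) - 1014)**2 = (-1014 + sqrt(21))**2 ≈ 1.0189e+6)
(-20058 - 17465)/((-6429 - 17450) + T) = (-20058 - 17465)/((-6429 - 17450) + (1014 - sqrt(21))**2) = -37523/(-23879 + (1014 - sqrt(21))**2)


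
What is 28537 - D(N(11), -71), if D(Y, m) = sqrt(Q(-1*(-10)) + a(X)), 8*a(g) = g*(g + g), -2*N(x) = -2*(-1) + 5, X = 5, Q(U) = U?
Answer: 28537 - sqrt(65)/2 ≈ 28533.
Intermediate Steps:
N(x) = -7/2 (N(x) = -(-2*(-1) + 5)/2 = -(2 + 5)/2 = -1/2*7 = -7/2)
a(g) = g**2/4 (a(g) = (g*(g + g))/8 = (g*(2*g))/8 = (2*g**2)/8 = g**2/4)
D(Y, m) = sqrt(65)/2 (D(Y, m) = sqrt(-1*(-10) + (1/4)*5**2) = sqrt(10 + (1/4)*25) = sqrt(10 + 25/4) = sqrt(65/4) = sqrt(65)/2)
28537 - D(N(11), -71) = 28537 - sqrt(65)/2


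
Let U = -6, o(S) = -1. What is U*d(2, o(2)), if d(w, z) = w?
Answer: -12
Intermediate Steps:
U*d(2, o(2)) = -6*2 = -12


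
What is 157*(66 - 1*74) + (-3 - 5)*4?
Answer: -1288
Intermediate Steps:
157*(66 - 1*74) + (-3 - 5)*4 = 157*(66 - 74) - 8*4 = 157*(-8) - 32 = -1256 - 32 = -1288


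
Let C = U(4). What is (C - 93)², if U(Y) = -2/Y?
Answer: 34969/4 ≈ 8742.3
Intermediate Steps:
C = -½ (C = -2/4 = -2*¼ = -½ ≈ -0.50000)
(C - 93)² = (-½ - 93)² = (-187/2)² = 34969/4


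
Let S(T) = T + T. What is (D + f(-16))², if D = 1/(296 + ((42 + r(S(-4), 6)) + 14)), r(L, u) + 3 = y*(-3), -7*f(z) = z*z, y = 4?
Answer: 7441650225/5564881 ≈ 1337.3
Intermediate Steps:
f(z) = -z²/7 (f(z) = -z*z/7 = -z²/7)
S(T) = 2*T
r(L, u) = -15 (r(L, u) = -3 + 4*(-3) = -3 - 12 = -15)
D = 1/337 (D = 1/(296 + ((42 - 15) + 14)) = 1/(296 + (27 + 14)) = 1/(296 + 41) = 1/337 ≈ 0.0029674)
(D + f(-16))² = (1/337 - ⅐*(-16)²)² = (1/337 - ⅐*256)² = (1/337 - 256/7)² = (-86265/2359)² = 7441650225/5564881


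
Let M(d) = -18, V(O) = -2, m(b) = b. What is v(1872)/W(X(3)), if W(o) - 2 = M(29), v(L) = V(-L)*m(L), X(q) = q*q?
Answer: 234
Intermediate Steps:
X(q) = q**2
v(L) = -2*L
W(o) = -16 (W(o) = 2 - 18 = -16)
v(1872)/W(X(3)) = -2*1872/(-16) = -3744*(-1/16) = 234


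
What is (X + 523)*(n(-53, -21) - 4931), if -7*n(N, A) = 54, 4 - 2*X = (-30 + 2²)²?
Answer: -6464777/7 ≈ -9.2354e+5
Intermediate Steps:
X = -336 (X = 2 - (-30 + 2²)²/2 = 2 - (-30 + 4)²/2 = 2 - ½*(-26)² = 2 - ½*676 = 2 - 338 = -336)
n(N, A) = -54/7 (n(N, A) = -⅐*54 = -54/7)
(X + 523)*(n(-53, -21) - 4931) = (-336 + 523)*(-54/7 - 4931) = 187*(-34571/7) = -6464777/7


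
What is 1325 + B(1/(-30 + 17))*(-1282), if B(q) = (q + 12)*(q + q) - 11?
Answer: 3004583/169 ≈ 17779.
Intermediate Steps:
B(q) = -11 + 2*q*(12 + q) (B(q) = (12 + q)*(2*q) - 11 = 2*q*(12 + q) - 11 = -11 + 2*q*(12 + q))
1325 + B(1/(-30 + 17))*(-1282) = 1325 + (-11 + 2*(1/(-30 + 17))² + 24/(-30 + 17))*(-1282) = 1325 + (-11 + 2*(1/(-13))² + 24/(-13))*(-1282) = 1325 + (-11 + 2*(-1/13)² + 24*(-1/13))*(-1282) = 1325 + (-11 + 2*(1/169) - 24/13)*(-1282) = 1325 + (-11 + 2/169 - 24/13)*(-1282) = 1325 - 2169/169*(-1282) = 1325 + 2780658/169 = 3004583/169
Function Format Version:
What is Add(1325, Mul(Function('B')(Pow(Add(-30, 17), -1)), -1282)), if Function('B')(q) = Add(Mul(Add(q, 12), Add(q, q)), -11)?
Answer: Rational(3004583, 169) ≈ 17779.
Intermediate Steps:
Function('B')(q) = Add(-11, Mul(2, q, Add(12, q))) (Function('B')(q) = Add(Mul(Add(12, q), Mul(2, q)), -11) = Add(Mul(2, q, Add(12, q)), -11) = Add(-11, Mul(2, q, Add(12, q))))
Add(1325, Mul(Function('B')(Pow(Add(-30, 17), -1)), -1282)) = Add(1325, Mul(Add(-11, Mul(2, Pow(Pow(Add(-30, 17), -1), 2)), Mul(24, Pow(Add(-30, 17), -1))), -1282)) = Add(1325, Mul(Add(-11, Mul(2, Pow(Pow(-13, -1), 2)), Mul(24, Pow(-13, -1))), -1282)) = Add(1325, Mul(Add(-11, Mul(2, Pow(Rational(-1, 13), 2)), Mul(24, Rational(-1, 13))), -1282)) = Add(1325, Mul(Add(-11, Mul(2, Rational(1, 169)), Rational(-24, 13)), -1282)) = Add(1325, Mul(Add(-11, Rational(2, 169), Rational(-24, 13)), -1282)) = Add(1325, Mul(Rational(-2169, 169), -1282)) = Add(1325, Rational(2780658, 169)) = Rational(3004583, 169)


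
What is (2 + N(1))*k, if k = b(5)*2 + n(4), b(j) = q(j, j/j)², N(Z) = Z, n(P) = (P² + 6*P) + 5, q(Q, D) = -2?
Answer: 159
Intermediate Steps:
n(P) = 5 + P² + 6*P
b(j) = 4 (b(j) = (-2)² = 4)
k = 53 (k = 4*2 + (5 + 4² + 6*4) = 8 + (5 + 16 + 24) = 8 + 45 = 53)
(2 + N(1))*k = (2 + 1)*53 = 3*53 = 159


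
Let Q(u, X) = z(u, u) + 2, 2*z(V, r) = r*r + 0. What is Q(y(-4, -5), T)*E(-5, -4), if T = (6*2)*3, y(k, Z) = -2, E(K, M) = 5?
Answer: 20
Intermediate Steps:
z(V, r) = r²/2 (z(V, r) = (r*r + 0)/2 = (r² + 0)/2 = r²/2)
T = 36 (T = 12*3 = 36)
Q(u, X) = 2 + u²/2 (Q(u, X) = u²/2 + 2 = 2 + u²/2)
Q(y(-4, -5), T)*E(-5, -4) = (2 + (½)*(-2)²)*5 = (2 + (½)*4)*5 = (2 + 2)*5 = 4*5 = 20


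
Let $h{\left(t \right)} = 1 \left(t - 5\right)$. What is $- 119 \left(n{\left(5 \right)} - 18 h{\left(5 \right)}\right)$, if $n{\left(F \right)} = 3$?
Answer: $-357$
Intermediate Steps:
$h{\left(t \right)} = -5 + t$ ($h{\left(t \right)} = 1 \left(-5 + t\right) = -5 + t$)
$- 119 \left(n{\left(5 \right)} - 18 h{\left(5 \right)}\right) = - 119 \left(3 - 18 \left(-5 + 5\right)\right) = - 119 \left(3 - 0\right) = - 119 \left(3 + 0\right) = \left(-119\right) 3 = -357$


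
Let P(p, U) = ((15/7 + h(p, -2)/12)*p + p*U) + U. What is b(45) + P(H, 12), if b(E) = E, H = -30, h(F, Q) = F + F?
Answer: -1521/7 ≈ -217.29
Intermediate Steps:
h(F, Q) = 2*F
P(p, U) = U + U*p + p*(15/7 + p/6) (P(p, U) = ((15/7 + (2*p)/12)*p + p*U) + U = ((15*(1/7) + (2*p)*(1/12))*p + U*p) + U = ((15/7 + p/6)*p + U*p) + U = (p*(15/7 + p/6) + U*p) + U = (U*p + p*(15/7 + p/6)) + U = U + U*p + p*(15/7 + p/6))
b(45) + P(H, 12) = 45 + (12 + (1/6)*(-30)**2 + (15/7)*(-30) + 12*(-30)) = 45 + (12 + (1/6)*900 - 450/7 - 360) = 45 + (12 + 150 - 450/7 - 360) = 45 - 1836/7 = -1521/7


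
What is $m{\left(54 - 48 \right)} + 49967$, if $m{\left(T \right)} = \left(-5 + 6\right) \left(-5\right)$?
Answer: $49962$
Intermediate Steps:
$m{\left(T \right)} = -5$ ($m{\left(T \right)} = 1 \left(-5\right) = -5$)
$m{\left(54 - 48 \right)} + 49967 = -5 + 49967 = 49962$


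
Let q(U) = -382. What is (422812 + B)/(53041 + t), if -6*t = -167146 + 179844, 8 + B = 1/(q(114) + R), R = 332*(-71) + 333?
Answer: 29961159849/3608674654 ≈ 8.3025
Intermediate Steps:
R = -23239 (R = -23572 + 333 = -23239)
B = -188969/23621 (B = -8 + 1/(-382 - 23239) = -8 + 1/(-23621) = -8 - 1/23621 = -188969/23621 ≈ -8.0000)
t = -6349/3 (t = -(-167146 + 179844)/6 = -⅙*12698 = -6349/3 ≈ -2116.3)
(422812 + B)/(53041 + t) = (422812 - 188969/23621)/(53041 - 6349/3) = 9987053283/(23621*(152774/3)) = (9987053283/23621)*(3/152774) = 29961159849/3608674654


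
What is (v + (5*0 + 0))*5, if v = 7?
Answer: 35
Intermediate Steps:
(v + (5*0 + 0))*5 = (7 + (5*0 + 0))*5 = (7 + (0 + 0))*5 = (7 + 0)*5 = 7*5 = 35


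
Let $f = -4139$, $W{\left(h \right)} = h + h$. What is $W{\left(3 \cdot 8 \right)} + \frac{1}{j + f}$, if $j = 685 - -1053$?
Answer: $\frac{115247}{2401} \approx 48.0$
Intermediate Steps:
$W{\left(h \right)} = 2 h$
$j = 1738$ ($j = 685 + 1053 = 1738$)
$W{\left(3 \cdot 8 \right)} + \frac{1}{j + f} = 2 \cdot 3 \cdot 8 + \frac{1}{1738 - 4139} = 2 \cdot 24 + \frac{1}{-2401} = 48 - \frac{1}{2401} = \frac{115247}{2401}$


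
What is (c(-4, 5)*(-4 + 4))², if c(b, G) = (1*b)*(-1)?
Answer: 0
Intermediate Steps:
c(b, G) = -b (c(b, G) = b*(-1) = -b)
(c(-4, 5)*(-4 + 4))² = ((-1*(-4))*(-4 + 4))² = (4*0)² = 0² = 0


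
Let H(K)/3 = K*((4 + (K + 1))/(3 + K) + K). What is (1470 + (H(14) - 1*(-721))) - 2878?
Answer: -885/17 ≈ -52.059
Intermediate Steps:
H(K) = 3*K*(K + (5 + K)/(3 + K)) (H(K) = 3*(K*((4 + (K + 1))/(3 + K) + K)) = 3*(K*((4 + (1 + K))/(3 + K) + K)) = 3*(K*((5 + K)/(3 + K) + K)) = 3*(K*(K + (5 + K)/(3 + K))) = 3*K*(K + (5 + K)/(3 + K)))
(1470 + (H(14) - 1*(-721))) - 2878 = (1470 + (3*14*(5 + 14² + 4*14)/(3 + 14) - 1*(-721))) - 2878 = (1470 + (3*14*(5 + 196 + 56)/17 + 721)) - 2878 = (1470 + (3*14*(1/17)*257 + 721)) - 2878 = (1470 + (10794/17 + 721)) - 2878 = (1470 + 23051/17) - 2878 = 48041/17 - 2878 = -885/17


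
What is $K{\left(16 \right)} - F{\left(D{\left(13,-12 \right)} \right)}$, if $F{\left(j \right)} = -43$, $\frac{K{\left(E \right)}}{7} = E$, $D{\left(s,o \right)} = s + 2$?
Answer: $155$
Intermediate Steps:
$D{\left(s,o \right)} = 2 + s$
$K{\left(E \right)} = 7 E$
$K{\left(16 \right)} - F{\left(D{\left(13,-12 \right)} \right)} = 7 \cdot 16 - -43 = 112 + 43 = 155$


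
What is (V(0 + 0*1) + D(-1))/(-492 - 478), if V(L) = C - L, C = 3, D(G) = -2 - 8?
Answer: 7/970 ≈ 0.0072165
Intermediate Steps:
D(G) = -10
V(L) = 3 - L
(V(0 + 0*1) + D(-1))/(-492 - 478) = ((3 - (0 + 0*1)) - 10)/(-492 - 478) = ((3 - (0 + 0)) - 10)/(-970) = ((3 - 1*0) - 10)*(-1/970) = ((3 + 0) - 10)*(-1/970) = (3 - 10)*(-1/970) = -7*(-1/970) = 7/970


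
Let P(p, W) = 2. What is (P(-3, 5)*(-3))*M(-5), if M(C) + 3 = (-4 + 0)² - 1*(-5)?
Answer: -108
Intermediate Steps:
M(C) = 18 (M(C) = -3 + ((-4 + 0)² - 1*(-5)) = -3 + ((-4)² + 5) = -3 + (16 + 5) = -3 + 21 = 18)
(P(-3, 5)*(-3))*M(-5) = (2*(-3))*18 = -6*18 = -108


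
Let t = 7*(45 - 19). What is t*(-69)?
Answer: -12558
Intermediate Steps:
t = 182 (t = 7*26 = 182)
t*(-69) = 182*(-69) = -12558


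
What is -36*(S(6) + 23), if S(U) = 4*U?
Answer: -1692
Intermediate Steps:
-36*(S(6) + 23) = -36*(4*6 + 23) = -36*(24 + 23) = -36*47 = -1692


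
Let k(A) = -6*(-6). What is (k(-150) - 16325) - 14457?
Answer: -30746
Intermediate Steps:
k(A) = 36
(k(-150) - 16325) - 14457 = (36 - 16325) - 14457 = -16289 - 14457 = -30746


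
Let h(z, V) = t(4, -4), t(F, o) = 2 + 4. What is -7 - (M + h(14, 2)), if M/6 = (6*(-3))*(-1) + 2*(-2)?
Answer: -97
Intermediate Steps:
t(F, o) = 6
h(z, V) = 6
M = 84 (M = 6*((6*(-3))*(-1) + 2*(-2)) = 6*(-18*(-1) - 4) = 6*(18 - 4) = 6*14 = 84)
-7 - (M + h(14, 2)) = -7 - (84 + 6) = -7 - 1*90 = -7 - 90 = -97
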